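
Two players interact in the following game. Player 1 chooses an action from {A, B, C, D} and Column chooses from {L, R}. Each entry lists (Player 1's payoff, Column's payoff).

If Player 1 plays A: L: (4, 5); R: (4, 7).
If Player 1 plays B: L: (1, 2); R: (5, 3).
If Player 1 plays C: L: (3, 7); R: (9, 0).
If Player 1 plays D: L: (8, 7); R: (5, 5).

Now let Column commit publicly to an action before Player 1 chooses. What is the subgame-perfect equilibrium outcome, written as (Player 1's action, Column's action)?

Solve by backward induction (Column leads).
- L: BR = D, leader payoff 7.
- R: BR = C, leader payoff 0.
Column's induced payoffs are 7, 0, so Column commits to L. Subgame-perfect outcome: (D, L) with payoffs (8, 7).

(D, L)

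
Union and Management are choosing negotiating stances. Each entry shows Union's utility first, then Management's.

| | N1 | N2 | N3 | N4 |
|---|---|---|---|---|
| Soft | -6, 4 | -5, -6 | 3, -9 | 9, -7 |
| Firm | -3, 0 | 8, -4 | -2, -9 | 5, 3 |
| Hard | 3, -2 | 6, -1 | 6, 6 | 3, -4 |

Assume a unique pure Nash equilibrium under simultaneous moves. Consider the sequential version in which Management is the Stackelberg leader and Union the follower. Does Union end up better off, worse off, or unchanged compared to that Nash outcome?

unchanged

Backward induction with Management moving first.
- N1: BR = Hard, leader payoff -2.
- N2: BR = Firm, leader payoff -4.
- N3: BR = Hard, leader payoff 6.
- N4: BR = Soft, leader payoff -7.
Maximizing over -2, -4, 6, -7, Management chooses N3. Subgame-perfect outcome: (Hard, N3) with payoffs (6, 6).
Now find the simultaneous Nash equilibrium.
Union's best replies: N1→Hard; N2→Firm; N3→Hard; N4→Soft.
Management's best replies: Soft→N1; Firm→N4; Hard→N3.
The unique mutual best reply is (Hard, N3), giving (6, 6).
Union earns 6 sequentially versus 6 at the Nash outcome: unchanged.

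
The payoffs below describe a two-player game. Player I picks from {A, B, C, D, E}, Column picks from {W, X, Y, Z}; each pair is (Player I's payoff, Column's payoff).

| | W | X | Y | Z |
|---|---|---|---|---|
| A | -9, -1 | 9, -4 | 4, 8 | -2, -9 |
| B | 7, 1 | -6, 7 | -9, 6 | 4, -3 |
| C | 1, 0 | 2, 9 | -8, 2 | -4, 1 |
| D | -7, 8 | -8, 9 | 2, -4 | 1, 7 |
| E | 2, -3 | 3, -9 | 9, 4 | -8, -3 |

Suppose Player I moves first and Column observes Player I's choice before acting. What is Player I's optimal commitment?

Solve by backward induction (Player I leads).
- A → Column plays Y (best of -1, -4, 8, -9); Player I gets 4.
- B → Column plays X (best of 1, 7, 6, -3); Player I gets -6.
- C → Column plays X (best of 0, 9, 2, 1); Player I gets 2.
- D → Column plays X (best of 8, 9, -4, 7); Player I gets -8.
- E → Column plays Y (best of -3, -9, 4, -3); Player I gets 9.
Player I's induced payoffs are 4, -6, 2, -8, 9, so Player I commits to E. Subgame-perfect outcome: (E, Y) with payoffs (9, 4).

E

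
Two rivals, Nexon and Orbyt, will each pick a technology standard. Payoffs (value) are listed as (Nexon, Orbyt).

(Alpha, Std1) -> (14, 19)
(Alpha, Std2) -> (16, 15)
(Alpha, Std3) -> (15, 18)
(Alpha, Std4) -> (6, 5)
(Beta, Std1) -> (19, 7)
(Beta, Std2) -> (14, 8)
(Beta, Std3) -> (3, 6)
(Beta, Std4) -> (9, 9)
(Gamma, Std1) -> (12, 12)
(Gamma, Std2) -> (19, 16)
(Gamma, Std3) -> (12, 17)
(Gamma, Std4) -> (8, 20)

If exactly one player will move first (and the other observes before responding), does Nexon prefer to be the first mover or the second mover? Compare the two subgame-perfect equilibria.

second

If Nexon leads: Orbyt's best replies are Alpha→Std1, Beta→Std4, Gamma→Std4; Nexon's induced payoffs 14, 9, 8; outcome (Alpha, Std1), payoffs (14, 19).
If Orbyt leads: Nexon's best replies are Std1→Beta, Std2→Gamma, Std3→Alpha, Std4→Beta; Orbyt's induced payoffs 7, 16, 18, 9; outcome (Alpha, Std3), payoffs (15, 18).
Nexon gets 14 moving first and 15 moving second, so Nexon prefers to move second.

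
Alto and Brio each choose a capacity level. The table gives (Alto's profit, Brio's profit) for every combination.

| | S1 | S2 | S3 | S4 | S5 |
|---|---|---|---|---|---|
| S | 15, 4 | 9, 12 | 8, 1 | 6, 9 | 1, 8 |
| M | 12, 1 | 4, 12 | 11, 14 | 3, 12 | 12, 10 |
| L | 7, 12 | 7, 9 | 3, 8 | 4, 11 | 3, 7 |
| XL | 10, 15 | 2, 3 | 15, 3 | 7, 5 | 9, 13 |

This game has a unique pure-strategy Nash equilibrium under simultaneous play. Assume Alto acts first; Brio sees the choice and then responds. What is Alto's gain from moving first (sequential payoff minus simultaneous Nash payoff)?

Solve by backward induction (Alto leads).
- S: Brio compares 4, 12, 1, 9, 8 and picks S2; Alto would get 9.
- M: Brio compares 1, 12, 14, 12, 10 and picks S3; Alto would get 11.
- L: Brio compares 12, 9, 8, 11, 7 and picks S1; Alto would get 7.
- XL: Brio compares 15, 3, 3, 5, 13 and picks S1; Alto would get 10.
Among 9, 11, 7, 10, the best is 11 at M. Subgame-perfect outcome: (M, S3) with payoffs (11, 14).
Now find the simultaneous Nash equilibrium.
Alto's best replies: S1→S; S2→S; S3→XL; S4→XL; S5→M.
Brio's best replies: S→S2; M→S3; L→S1; XL→S1.
The unique mutual best reply is (S, S2), giving (9, 12).
Alto's commitment gain: 11 − 9 = 2.

2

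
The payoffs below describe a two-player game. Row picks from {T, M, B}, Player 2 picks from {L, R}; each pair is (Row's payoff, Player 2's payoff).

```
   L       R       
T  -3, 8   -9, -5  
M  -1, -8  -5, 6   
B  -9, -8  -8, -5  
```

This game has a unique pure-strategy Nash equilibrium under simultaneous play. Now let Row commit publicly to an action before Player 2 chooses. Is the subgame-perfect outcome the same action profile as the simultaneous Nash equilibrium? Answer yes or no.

Work backward from Player 2's decision.
- T → Player 2 plays L (best of 8, -5); Row gets -3.
- M → Player 2 plays R (best of -8, 6); Row gets -5.
- B → Player 2 plays R (best of -8, -5); Row gets -8.
Among -3, -5, -8, the best is -3 at T. Subgame-perfect outcome: (T, L) with payoffs (-3, 8).
Now find the simultaneous Nash equilibrium.
Row's best replies: L→M; R→M.
Player 2's best replies: T→L; M→R; B→R.
Only (M, R) has each player best-responding; Nash payoffs (-5, 6).
Sequential outcome (T, L) differs from the Nash profile (M, R).

no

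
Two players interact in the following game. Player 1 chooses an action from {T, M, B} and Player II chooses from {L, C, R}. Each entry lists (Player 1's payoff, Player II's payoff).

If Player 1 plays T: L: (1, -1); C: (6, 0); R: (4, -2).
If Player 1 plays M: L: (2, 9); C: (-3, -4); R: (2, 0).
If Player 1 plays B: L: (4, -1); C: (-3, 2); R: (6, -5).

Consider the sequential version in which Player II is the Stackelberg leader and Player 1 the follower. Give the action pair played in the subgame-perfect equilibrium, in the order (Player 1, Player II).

(T, C)

Backward induction with Player II moving first.
- L → Player 1 plays B (best of 1, 2, 4); Player II gets -1.
- C → Player 1 plays T (best of 6, -3, -3); Player II gets 0.
- R → Player 1 plays B (best of 4, 2, 6); Player II gets -5.
Maximizing over -1, 0, -5, Player II chooses C. Subgame-perfect outcome: (T, C) with payoffs (6, 0).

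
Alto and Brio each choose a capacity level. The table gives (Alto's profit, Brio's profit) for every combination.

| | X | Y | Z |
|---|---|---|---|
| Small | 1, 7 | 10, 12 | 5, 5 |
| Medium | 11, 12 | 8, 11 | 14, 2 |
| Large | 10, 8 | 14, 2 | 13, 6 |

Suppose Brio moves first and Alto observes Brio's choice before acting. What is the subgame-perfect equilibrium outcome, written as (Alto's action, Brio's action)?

Work backward from Alto's decision.
- X → Alto plays Medium (best of 1, 11, 10); Brio gets 12.
- Y → Alto plays Large (best of 10, 8, 14); Brio gets 2.
- Z → Alto plays Medium (best of 5, 14, 13); Brio gets 2.
Brio's induced payoffs are 12, 2, 2, so Brio commits to X. Subgame-perfect outcome: (Medium, X) with payoffs (11, 12).

(Medium, X)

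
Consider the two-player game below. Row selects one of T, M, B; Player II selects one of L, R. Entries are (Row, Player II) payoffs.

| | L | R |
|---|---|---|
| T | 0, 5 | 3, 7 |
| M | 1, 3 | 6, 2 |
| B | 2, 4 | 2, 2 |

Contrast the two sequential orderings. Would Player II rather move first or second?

If Row leads: Player II's best replies are T→R, M→L, B→L; Row's induced payoffs 3, 1, 2; outcome (T, R), payoffs (3, 7).
If Player II leads: Row's best replies are L→B, R→M; Player II's induced payoffs 4, 2; outcome (B, L), payoffs (2, 4).
Player II gets 4 moving first and 7 moving second, so Player II prefers to move second.

second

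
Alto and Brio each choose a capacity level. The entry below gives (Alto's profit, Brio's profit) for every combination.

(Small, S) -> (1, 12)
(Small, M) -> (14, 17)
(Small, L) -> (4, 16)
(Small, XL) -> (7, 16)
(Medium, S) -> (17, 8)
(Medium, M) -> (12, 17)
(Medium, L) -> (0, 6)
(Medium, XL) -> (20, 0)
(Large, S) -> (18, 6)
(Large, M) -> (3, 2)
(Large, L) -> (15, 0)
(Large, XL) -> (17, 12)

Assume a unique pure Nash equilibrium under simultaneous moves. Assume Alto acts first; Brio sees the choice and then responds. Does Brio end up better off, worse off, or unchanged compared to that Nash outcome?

Solve by backward induction (Alto leads).
- Small: Brio compares 12, 17, 16, 16 and picks M; Alto would get 14.
- Medium: Brio compares 8, 17, 6, 0 and picks M; Alto would get 12.
- Large: Brio compares 6, 2, 0, 12 and picks XL; Alto would get 17.
Alto's induced payoffs are 14, 12, 17, so Alto commits to Large. Subgame-perfect outcome: (Large, XL) with payoffs (17, 12).
Now find the simultaneous Nash equilibrium.
Alto's best replies: S→Large; M→Small; L→Large; XL→Medium.
Brio's best replies: Small→M; Medium→M; Large→XL.
The unique mutual best reply is (Small, M), giving (14, 17).
Brio earns 12 sequentially versus 17 at the Nash outcome: worse off.

worse off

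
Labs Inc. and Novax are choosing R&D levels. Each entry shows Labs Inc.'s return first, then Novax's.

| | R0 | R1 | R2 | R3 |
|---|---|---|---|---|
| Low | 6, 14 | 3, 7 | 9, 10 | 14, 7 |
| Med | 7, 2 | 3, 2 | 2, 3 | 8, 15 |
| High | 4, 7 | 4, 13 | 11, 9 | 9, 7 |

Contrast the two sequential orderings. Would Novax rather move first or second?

If Labs Inc. leads: Novax's best replies are Low→R0, Med→R3, High→R1; Labs Inc.'s induced payoffs 6, 8, 4; outcome (Med, R3), payoffs (8, 15).
If Novax leads: Labs Inc.'s best replies are R0→Med, R1→High, R2→High, R3→Low; Novax's induced payoffs 2, 13, 9, 7; outcome (High, R1), payoffs (4, 13).
Novax gets 13 moving first and 15 moving second, so Novax prefers to move second.

second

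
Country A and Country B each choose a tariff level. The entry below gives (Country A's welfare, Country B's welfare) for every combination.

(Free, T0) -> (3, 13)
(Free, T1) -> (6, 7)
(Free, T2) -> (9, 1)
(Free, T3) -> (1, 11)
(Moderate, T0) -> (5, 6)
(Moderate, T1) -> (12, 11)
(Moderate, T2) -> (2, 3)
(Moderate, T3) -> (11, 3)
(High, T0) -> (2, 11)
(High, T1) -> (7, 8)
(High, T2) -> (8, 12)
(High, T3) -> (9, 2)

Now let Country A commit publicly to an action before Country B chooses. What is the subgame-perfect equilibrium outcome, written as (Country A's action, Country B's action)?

Solve by backward induction (Country A leads).
- Free: Country B compares 13, 7, 1, 11 and picks T0; Country A would get 3.
- Moderate: Country B compares 6, 11, 3, 3 and picks T1; Country A would get 12.
- High: Country B compares 11, 8, 12, 2 and picks T2; Country A would get 8.
Among 3, 12, 8, the best is 12 at Moderate. Subgame-perfect outcome: (Moderate, T1) with payoffs (12, 11).

(Moderate, T1)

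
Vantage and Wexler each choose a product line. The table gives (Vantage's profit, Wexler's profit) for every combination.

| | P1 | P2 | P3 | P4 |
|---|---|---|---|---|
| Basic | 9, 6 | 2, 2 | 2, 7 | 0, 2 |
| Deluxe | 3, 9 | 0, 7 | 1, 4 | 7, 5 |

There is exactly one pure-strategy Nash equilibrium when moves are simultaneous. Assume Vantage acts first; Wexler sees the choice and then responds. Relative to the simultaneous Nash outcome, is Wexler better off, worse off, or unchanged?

better off

Solve by backward induction (Vantage leads).
- Basic → Wexler plays P3 (best of 6, 2, 7, 2); Vantage gets 2.
- Deluxe → Wexler plays P1 (best of 9, 7, 4, 5); Vantage gets 3.
Vantage's induced payoffs are 2, 3, so Vantage commits to Deluxe. Subgame-perfect outcome: (Deluxe, P1) with payoffs (3, 9).
Under simultaneous play:
Vantage's best replies: P1→Basic; P2→Basic; P3→Basic; P4→Deluxe.
Wexler's best replies: Basic→P3; Deluxe→P1.
The unique mutual best reply is (Basic, P3), giving (2, 7).
Wexler earns 9 sequentially versus 7 at the Nash outcome: better off.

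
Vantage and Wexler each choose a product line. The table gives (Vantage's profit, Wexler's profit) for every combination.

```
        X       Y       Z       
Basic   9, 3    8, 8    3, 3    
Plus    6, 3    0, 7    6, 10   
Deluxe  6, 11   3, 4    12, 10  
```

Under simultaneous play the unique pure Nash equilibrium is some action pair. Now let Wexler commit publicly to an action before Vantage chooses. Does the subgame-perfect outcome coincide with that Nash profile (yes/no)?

Backward induction with Wexler moving first.
- X: BR = Basic, leader payoff 3.
- Y: BR = Basic, leader payoff 8.
- Z: BR = Deluxe, leader payoff 10.
Wexler's induced payoffs are 3, 8, 10, so Wexler commits to Z. Subgame-perfect outcome: (Deluxe, Z) with payoffs (12, 10).
Now find the simultaneous Nash equilibrium.
Vantage's best replies: X→Basic; Y→Basic; Z→Deluxe.
Wexler's best replies: Basic→Y; Plus→Z; Deluxe→X.
Only (Basic, Y) has each player best-responding; Nash payoffs (8, 8).
Sequential outcome (Deluxe, Z) differs from the Nash profile (Basic, Y).

no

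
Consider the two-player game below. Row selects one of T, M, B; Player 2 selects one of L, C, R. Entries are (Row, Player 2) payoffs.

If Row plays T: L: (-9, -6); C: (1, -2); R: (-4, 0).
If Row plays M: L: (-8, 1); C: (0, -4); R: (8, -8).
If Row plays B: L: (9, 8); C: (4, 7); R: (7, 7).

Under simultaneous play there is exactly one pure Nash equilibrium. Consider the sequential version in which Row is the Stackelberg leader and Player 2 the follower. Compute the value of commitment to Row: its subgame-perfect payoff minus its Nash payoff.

Player 2 best-responds to each possible Row move:
- T: Player 2 compares -6, -2, 0 and picks R; Row would get -4.
- M: Player 2 compares 1, -4, -8 and picks L; Row would get -8.
- B: Player 2 compares 8, 7, 7 and picks L; Row would get 9.
Among -4, -8, 9, the best is 9 at B. Subgame-perfect outcome: (B, L) with payoffs (9, 8).
Now find the simultaneous Nash equilibrium.
Row's best replies: L→B; C→B; R→M.
Player 2's best replies: T→R; M→L; B→L.
Only (B, L) has each player best-responding; Nash payoffs (9, 8).
Row's commitment gain: 9 − 9 = 0.

0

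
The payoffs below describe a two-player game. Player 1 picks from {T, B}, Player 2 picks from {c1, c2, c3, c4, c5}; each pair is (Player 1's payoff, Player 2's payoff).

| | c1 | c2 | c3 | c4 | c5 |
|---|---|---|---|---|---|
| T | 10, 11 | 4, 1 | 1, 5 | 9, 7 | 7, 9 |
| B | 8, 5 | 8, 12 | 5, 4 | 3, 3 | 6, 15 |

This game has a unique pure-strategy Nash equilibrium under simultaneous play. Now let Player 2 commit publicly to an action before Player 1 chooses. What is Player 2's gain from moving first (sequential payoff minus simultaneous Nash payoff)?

1

Player 1 best-responds to each possible Player 2 move:
- c1 → Player 1 plays T (best of 10, 8); Player 2 gets 11.
- c2 → Player 1 plays B (best of 4, 8); Player 2 gets 12.
- c3 → Player 1 plays B (best of 1, 5); Player 2 gets 4.
- c4 → Player 1 plays T (best of 9, 3); Player 2 gets 7.
- c5 → Player 1 plays T (best of 7, 6); Player 2 gets 9.
Maximizing over 11, 12, 4, 7, 9, Player 2 chooses c2. Subgame-perfect outcome: (B, c2) with payoffs (8, 12).
Now find the simultaneous Nash equilibrium.
Player 1's best replies: c1→T; c2→B; c3→B; c4→T; c5→T.
Player 2's best replies: T→c1; B→c5.
Only (T, c1) has each player best-responding; Nash payoffs (10, 11).
Player 2's commitment gain: 12 − 11 = 1.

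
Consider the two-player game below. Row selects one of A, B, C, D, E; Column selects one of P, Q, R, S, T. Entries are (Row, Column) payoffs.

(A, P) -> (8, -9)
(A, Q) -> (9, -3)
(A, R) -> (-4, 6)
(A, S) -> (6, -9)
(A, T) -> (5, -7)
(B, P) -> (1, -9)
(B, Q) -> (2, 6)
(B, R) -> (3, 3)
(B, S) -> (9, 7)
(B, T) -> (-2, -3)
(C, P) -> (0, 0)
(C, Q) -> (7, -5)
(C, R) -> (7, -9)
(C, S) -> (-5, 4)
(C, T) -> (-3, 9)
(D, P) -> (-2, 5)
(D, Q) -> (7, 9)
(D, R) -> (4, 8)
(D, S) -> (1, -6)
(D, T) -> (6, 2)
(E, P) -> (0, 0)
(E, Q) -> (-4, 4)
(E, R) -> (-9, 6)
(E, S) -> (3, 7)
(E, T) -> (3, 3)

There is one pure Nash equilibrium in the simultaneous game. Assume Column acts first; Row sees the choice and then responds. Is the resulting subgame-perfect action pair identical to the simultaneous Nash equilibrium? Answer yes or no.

Backward induction with Column moving first.
- P: BR = A, leader payoff -9.
- Q: BR = A, leader payoff -3.
- R: BR = C, leader payoff -9.
- S: BR = B, leader payoff 7.
- T: BR = D, leader payoff 2.
Among -9, -3, -9, 7, 2, the best is 7 at S. Subgame-perfect outcome: (B, S) with payoffs (9, 7).
Under simultaneous play:
Row's best replies: P→A; Q→A; R→C; S→B; T→D.
Column's best replies: A→R; B→S; C→T; D→Q; E→S.
Only (B, S) has each player best-responding; Nash payoffs (9, 7).
Sequential outcome (B, S) coincides with the Nash profile (B, S).

yes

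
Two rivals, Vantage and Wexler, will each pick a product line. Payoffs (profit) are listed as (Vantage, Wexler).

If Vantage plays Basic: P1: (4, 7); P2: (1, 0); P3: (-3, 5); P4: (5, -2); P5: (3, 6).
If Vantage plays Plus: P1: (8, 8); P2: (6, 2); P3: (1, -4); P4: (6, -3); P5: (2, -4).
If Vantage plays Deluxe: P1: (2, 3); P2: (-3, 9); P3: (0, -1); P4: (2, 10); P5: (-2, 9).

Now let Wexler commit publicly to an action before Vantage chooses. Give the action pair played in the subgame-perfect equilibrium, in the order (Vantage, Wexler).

(Plus, P1)

Work backward from Vantage's decision.
- P1: BR = Plus, leader payoff 8.
- P2: BR = Plus, leader payoff 2.
- P3: BR = Plus, leader payoff -4.
- P4: BR = Plus, leader payoff -3.
- P5: BR = Basic, leader payoff 6.
Maximizing over 8, 2, -4, -3, 6, Wexler chooses P1. Subgame-perfect outcome: (Plus, P1) with payoffs (8, 8).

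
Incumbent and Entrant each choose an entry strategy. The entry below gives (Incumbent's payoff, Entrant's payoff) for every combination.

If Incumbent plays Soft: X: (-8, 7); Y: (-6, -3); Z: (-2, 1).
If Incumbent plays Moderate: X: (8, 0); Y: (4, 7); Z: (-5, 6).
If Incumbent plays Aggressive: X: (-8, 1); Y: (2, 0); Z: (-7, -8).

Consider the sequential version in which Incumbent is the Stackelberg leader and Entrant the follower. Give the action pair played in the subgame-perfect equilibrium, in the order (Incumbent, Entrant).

Backward induction with Incumbent moving first.
- Soft: Entrant compares 7, -3, 1 and picks X; Incumbent would get -8.
- Moderate: Entrant compares 0, 7, 6 and picks Y; Incumbent would get 4.
- Aggressive: Entrant compares 1, 0, -8 and picks X; Incumbent would get -8.
Incumbent's induced payoffs are -8, 4, -8, so Incumbent commits to Moderate. Subgame-perfect outcome: (Moderate, Y) with payoffs (4, 7).

(Moderate, Y)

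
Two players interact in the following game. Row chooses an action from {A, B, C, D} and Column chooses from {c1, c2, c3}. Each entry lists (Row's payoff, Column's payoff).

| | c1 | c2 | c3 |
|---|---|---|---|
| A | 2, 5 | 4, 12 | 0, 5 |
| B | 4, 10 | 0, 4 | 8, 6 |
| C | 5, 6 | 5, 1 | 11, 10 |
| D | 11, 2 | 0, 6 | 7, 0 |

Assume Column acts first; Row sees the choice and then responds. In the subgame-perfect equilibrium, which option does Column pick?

c3

Work backward from Row's decision.
- c1: Row compares 2, 4, 5, 11 and picks D; Column would get 2.
- c2: Row compares 4, 0, 5, 0 and picks C; Column would get 1.
- c3: Row compares 0, 8, 11, 7 and picks C; Column would get 10.
Among 2, 1, 10, the best is 10 at c3. Subgame-perfect outcome: (C, c3) with payoffs (11, 10).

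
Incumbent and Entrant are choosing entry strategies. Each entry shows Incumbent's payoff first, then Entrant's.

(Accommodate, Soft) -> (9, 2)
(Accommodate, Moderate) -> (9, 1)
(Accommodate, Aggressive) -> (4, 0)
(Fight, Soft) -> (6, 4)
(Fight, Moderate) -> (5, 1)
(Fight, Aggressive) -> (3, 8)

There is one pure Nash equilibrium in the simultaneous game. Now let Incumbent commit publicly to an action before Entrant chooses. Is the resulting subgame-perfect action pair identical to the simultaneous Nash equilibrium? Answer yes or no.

yes

Solve by backward induction (Incumbent leads).
- Accommodate → Entrant plays Soft (best of 2, 1, 0); Incumbent gets 9.
- Fight → Entrant plays Aggressive (best of 4, 1, 8); Incumbent gets 3.
Incumbent's induced payoffs are 9, 3, so Incumbent commits to Accommodate. Subgame-perfect outcome: (Accommodate, Soft) with payoffs (9, 2).
For the simultaneous game, intersect best replies.
Incumbent's best replies: Soft→Accommodate; Moderate→Accommodate; Aggressive→Accommodate.
Entrant's best replies: Accommodate→Soft; Fight→Aggressive.
Only (Accommodate, Soft) has each player best-responding; Nash payoffs (9, 2).
Sequential outcome (Accommodate, Soft) coincides with the Nash profile (Accommodate, Soft).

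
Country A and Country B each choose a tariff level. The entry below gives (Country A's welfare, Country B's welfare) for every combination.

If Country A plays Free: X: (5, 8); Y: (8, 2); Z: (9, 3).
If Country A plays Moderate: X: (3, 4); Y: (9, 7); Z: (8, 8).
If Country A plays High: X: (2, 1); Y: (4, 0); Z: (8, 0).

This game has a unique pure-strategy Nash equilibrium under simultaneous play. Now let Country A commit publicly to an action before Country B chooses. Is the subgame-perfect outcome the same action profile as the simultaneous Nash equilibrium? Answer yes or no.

no

Country B best-responds to each possible Country A move:
- Free: Country B compares 8, 2, 3 and picks X; Country A would get 5.
- Moderate: Country B compares 4, 7, 8 and picks Z; Country A would get 8.
- High: Country B compares 1, 0, 0 and picks X; Country A would get 2.
Country A's induced payoffs are 5, 8, 2, so Country A commits to Moderate. Subgame-perfect outcome: (Moderate, Z) with payoffs (8, 8).
For the simultaneous game, intersect best replies.
Country A's best replies: X→Free; Y→Moderate; Z→Free.
Country B's best replies: Free→X; Moderate→Z; High→X.
Only (Free, X) has each player best-responding; Nash payoffs (5, 8).
Sequential outcome (Moderate, Z) differs from the Nash profile (Free, X).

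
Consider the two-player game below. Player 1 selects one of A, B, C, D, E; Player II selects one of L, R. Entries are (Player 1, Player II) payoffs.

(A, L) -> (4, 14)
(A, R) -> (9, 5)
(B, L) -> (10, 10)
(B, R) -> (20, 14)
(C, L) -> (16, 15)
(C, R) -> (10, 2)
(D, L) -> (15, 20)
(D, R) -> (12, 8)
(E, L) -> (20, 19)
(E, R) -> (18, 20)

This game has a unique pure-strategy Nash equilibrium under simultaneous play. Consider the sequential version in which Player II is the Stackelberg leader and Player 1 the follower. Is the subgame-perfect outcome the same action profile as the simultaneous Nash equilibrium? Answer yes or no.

Solve by backward induction (Player II leads).
- L: BR = E, leader payoff 19.
- R: BR = B, leader payoff 14.
Among 19, 14, the best is 19 at L. Subgame-perfect outcome: (E, L) with payoffs (20, 19).
Now find the simultaneous Nash equilibrium.
Player 1's best replies: L→E; R→B.
Player II's best replies: A→L; B→R; C→L; D→L; E→R.
The unique mutual best reply is (B, R), giving (20, 14).
Sequential outcome (E, L) differs from the Nash profile (B, R).

no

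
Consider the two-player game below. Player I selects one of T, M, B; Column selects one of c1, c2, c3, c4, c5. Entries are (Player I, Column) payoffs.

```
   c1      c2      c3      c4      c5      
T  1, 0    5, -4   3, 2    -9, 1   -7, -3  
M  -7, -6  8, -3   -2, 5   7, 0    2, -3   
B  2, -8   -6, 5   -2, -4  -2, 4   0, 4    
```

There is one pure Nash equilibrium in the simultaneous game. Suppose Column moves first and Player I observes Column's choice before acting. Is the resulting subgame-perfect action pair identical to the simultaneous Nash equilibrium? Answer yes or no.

Work backward from Player I's decision.
- c1: Player I compares 1, -7, 2 and picks B; Column would get -8.
- c2: Player I compares 5, 8, -6 and picks M; Column would get -3.
- c3: Player I compares 3, -2, -2 and picks T; Column would get 2.
- c4: Player I compares -9, 7, -2 and picks M; Column would get 0.
- c5: Player I compares -7, 2, 0 and picks M; Column would get -3.
Among -8, -3, 2, 0, -3, the best is 2 at c3. Subgame-perfect outcome: (T, c3) with payoffs (3, 2).
Under simultaneous play:
Player I's best replies: c1→B; c2→M; c3→T; c4→M; c5→M.
Column's best replies: T→c3; M→c3; B→c2.
Only (T, c3) has each player best-responding; Nash payoffs (3, 2).
Sequential outcome (T, c3) coincides with the Nash profile (T, c3).

yes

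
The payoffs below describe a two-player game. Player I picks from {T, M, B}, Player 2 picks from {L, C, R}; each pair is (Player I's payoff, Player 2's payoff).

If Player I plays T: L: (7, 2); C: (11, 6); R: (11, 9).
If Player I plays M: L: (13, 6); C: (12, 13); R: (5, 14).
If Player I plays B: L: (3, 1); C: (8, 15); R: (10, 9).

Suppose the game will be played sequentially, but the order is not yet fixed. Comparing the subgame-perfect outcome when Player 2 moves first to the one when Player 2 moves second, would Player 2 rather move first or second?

If Player I leads: Player 2's best replies are T→R, M→R, B→C; Player I's induced payoffs 11, 5, 8; outcome (T, R), payoffs (11, 9).
If Player 2 leads: Player I's best replies are L→M, C→M, R→T; Player 2's induced payoffs 6, 13, 9; outcome (M, C), payoffs (12, 13).
Player 2 gets 13 moving first and 9 moving second, so Player 2 prefers to move first.

first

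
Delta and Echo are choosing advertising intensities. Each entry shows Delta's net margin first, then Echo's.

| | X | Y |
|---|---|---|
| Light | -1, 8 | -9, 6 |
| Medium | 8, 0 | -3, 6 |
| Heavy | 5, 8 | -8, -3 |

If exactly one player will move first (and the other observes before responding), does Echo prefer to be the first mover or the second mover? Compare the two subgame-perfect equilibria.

second

If Delta leads: Echo's best replies are Light→X, Medium→Y, Heavy→X; Delta's induced payoffs -1, -3, 5; outcome (Heavy, X), payoffs (5, 8).
If Echo leads: Delta's best replies are X→Medium, Y→Medium; Echo's induced payoffs 0, 6; outcome (Medium, Y), payoffs (-3, 6).
Echo gets 6 moving first and 8 moving second, so Echo prefers to move second.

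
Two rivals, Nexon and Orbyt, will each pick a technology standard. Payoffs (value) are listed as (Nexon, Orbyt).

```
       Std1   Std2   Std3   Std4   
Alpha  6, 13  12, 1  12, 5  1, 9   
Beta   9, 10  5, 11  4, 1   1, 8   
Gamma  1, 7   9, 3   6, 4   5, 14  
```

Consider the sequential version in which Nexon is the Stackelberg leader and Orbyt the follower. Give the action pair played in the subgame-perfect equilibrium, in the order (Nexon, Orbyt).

Solve by backward induction (Nexon leads).
- Alpha: Orbyt compares 13, 1, 5, 9 and picks Std1; Nexon would get 6.
- Beta: Orbyt compares 10, 11, 1, 8 and picks Std2; Nexon would get 5.
- Gamma: Orbyt compares 7, 3, 4, 14 and picks Std4; Nexon would get 5.
Maximizing over 6, 5, 5, Nexon chooses Alpha. Subgame-perfect outcome: (Alpha, Std1) with payoffs (6, 13).

(Alpha, Std1)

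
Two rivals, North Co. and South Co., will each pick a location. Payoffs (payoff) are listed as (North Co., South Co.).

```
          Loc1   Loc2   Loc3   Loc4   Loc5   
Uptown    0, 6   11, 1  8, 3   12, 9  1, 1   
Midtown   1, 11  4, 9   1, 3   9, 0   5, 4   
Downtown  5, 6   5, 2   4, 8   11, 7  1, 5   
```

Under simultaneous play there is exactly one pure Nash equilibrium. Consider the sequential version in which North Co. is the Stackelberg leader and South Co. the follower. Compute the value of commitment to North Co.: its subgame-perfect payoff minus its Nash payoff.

0

South Co. best-responds to each possible North Co. move:
- Uptown: BR = Loc4, leader payoff 12.
- Midtown: BR = Loc1, leader payoff 1.
- Downtown: BR = Loc3, leader payoff 4.
North Co.'s induced payoffs are 12, 1, 4, so North Co. commits to Uptown. Subgame-perfect outcome: (Uptown, Loc4) with payoffs (12, 9).
Under simultaneous play:
North Co.'s best replies: Loc1→Downtown; Loc2→Uptown; Loc3→Uptown; Loc4→Uptown; Loc5→Midtown.
South Co.'s best replies: Uptown→Loc4; Midtown→Loc1; Downtown→Loc3.
The unique mutual best reply is (Uptown, Loc4), giving (12, 9).
North Co.'s commitment gain: 12 − 12 = 0.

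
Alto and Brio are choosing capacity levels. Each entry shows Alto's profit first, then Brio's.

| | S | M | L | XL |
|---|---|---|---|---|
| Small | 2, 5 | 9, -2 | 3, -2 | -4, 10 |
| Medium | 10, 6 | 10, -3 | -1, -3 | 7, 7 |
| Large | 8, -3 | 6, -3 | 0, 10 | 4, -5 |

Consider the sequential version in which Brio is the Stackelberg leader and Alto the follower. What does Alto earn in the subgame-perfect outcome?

Solve by backward induction (Brio leads).
- S → Alto plays Medium (best of 2, 10, 8); Brio gets 6.
- M → Alto plays Medium (best of 9, 10, 6); Brio gets -3.
- L → Alto plays Small (best of 3, -1, 0); Brio gets -2.
- XL → Alto plays Medium (best of -4, 7, 4); Brio gets 7.
Maximizing over 6, -3, -2, 7, Brio chooses XL. Subgame-perfect outcome: (Medium, XL) with payoffs (7, 7).

7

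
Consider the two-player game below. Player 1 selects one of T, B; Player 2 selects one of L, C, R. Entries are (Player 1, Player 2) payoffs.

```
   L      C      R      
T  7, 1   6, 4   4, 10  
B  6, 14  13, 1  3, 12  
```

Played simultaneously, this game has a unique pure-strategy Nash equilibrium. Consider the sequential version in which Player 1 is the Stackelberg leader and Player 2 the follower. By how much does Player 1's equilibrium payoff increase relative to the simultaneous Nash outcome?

2

Solve by backward induction (Player 1 leads).
- T: Player 2 compares 1, 4, 10 and picks R; Player 1 would get 4.
- B: Player 2 compares 14, 1, 12 and picks L; Player 1 would get 6.
Maximizing over 4, 6, Player 1 chooses B. Subgame-perfect outcome: (B, L) with payoffs (6, 14).
For the simultaneous game, intersect best replies.
Player 1's best replies: L→T; C→B; R→T.
Player 2's best replies: T→R; B→L.
The unique mutual best reply is (T, R), giving (4, 10).
Player 1's commitment gain: 6 − 4 = 2.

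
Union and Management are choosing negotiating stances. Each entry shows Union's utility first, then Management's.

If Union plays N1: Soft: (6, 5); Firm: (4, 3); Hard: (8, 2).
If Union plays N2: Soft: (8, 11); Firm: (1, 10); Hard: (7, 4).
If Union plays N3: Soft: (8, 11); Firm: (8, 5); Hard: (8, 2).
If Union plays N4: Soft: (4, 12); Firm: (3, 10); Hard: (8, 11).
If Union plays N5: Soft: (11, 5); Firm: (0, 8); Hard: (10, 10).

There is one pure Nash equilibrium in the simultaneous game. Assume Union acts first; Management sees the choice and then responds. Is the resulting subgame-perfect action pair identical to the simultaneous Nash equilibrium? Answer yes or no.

yes

Work backward from Management's decision.
- N1 → Management plays Soft (best of 5, 3, 2); Union gets 6.
- N2 → Management plays Soft (best of 11, 10, 4); Union gets 8.
- N3 → Management plays Soft (best of 11, 5, 2); Union gets 8.
- N4 → Management plays Soft (best of 12, 10, 11); Union gets 4.
- N5 → Management plays Hard (best of 5, 8, 10); Union gets 10.
Union's induced payoffs are 6, 8, 8, 4, 10, so Union commits to N5. Subgame-perfect outcome: (N5, Hard) with payoffs (10, 10).
Under simultaneous play:
Union's best replies: Soft→N5; Firm→N3; Hard→N5.
Management's best replies: N1→Soft; N2→Soft; N3→Soft; N4→Soft; N5→Hard.
The unique mutual best reply is (N5, Hard), giving (10, 10).
Sequential outcome (N5, Hard) coincides with the Nash profile (N5, Hard).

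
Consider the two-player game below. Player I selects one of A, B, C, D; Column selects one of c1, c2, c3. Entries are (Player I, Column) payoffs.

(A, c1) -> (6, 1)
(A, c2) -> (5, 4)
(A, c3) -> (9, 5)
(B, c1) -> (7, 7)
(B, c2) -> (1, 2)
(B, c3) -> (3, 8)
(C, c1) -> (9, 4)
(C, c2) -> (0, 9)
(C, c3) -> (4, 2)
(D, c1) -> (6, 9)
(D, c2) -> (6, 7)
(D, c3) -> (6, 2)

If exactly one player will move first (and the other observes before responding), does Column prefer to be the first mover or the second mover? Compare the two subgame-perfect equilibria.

first

If Player I leads: Column's best replies are A→c3, B→c3, C→c2, D→c1; Player I's induced payoffs 9, 3, 0, 6; outcome (A, c3), payoffs (9, 5).
If Column leads: Player I's best replies are c1→C, c2→D, c3→A; Column's induced payoffs 4, 7, 5; outcome (D, c2), payoffs (6, 7).
Column gets 7 moving first and 5 moving second, so Column prefers to move first.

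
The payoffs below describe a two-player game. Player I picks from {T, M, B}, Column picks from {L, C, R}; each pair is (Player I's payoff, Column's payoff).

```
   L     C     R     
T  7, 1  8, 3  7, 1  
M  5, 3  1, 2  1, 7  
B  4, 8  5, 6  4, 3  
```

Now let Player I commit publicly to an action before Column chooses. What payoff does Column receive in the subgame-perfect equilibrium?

Work backward from Column's decision.
- T: Column compares 1, 3, 1 and picks C; Player I would get 8.
- M: Column compares 3, 2, 7 and picks R; Player I would get 1.
- B: Column compares 8, 6, 3 and picks L; Player I would get 4.
Among 8, 1, 4, the best is 8 at T. Subgame-perfect outcome: (T, C) with payoffs (8, 3).

3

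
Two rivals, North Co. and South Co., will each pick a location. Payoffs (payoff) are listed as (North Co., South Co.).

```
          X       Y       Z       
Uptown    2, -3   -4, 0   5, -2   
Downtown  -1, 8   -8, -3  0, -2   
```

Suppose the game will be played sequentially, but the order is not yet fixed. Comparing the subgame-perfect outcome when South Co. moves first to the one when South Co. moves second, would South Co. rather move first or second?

If North Co. leads: South Co.'s best replies are Uptown→Y, Downtown→X; North Co.'s induced payoffs -4, -1; outcome (Downtown, X), payoffs (-1, 8).
If South Co. leads: North Co.'s best replies are X→Uptown, Y→Uptown, Z→Uptown; South Co.'s induced payoffs -3, 0, -2; outcome (Uptown, Y), payoffs (-4, 0).
South Co. gets 0 moving first and 8 moving second, so South Co. prefers to move second.

second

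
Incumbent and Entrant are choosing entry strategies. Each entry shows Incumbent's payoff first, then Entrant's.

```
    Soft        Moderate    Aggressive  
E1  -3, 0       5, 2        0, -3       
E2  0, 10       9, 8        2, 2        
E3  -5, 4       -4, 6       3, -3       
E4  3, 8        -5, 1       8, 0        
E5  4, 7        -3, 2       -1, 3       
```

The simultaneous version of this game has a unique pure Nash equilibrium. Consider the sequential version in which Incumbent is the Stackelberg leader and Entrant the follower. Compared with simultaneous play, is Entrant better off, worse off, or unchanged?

worse off

Backward induction with Incumbent moving first.
- E1 → Entrant plays Moderate (best of 0, 2, -3); Incumbent gets 5.
- E2 → Entrant plays Soft (best of 10, 8, 2); Incumbent gets 0.
- E3 → Entrant plays Moderate (best of 4, 6, -3); Incumbent gets -4.
- E4 → Entrant plays Soft (best of 8, 1, 0); Incumbent gets 3.
- E5 → Entrant plays Soft (best of 7, 2, 3); Incumbent gets 4.
Maximizing over 5, 0, -4, 3, 4, Incumbent chooses E1. Subgame-perfect outcome: (E1, Moderate) with payoffs (5, 2).
For the simultaneous game, intersect best replies.
Incumbent's best replies: Soft→E5; Moderate→E2; Aggressive→E4.
Entrant's best replies: E1→Moderate; E2→Soft; E3→Moderate; E4→Soft; E5→Soft.
Only (E5, Soft) has each player best-responding; Nash payoffs (4, 7).
Entrant earns 2 sequentially versus 7 at the Nash outcome: worse off.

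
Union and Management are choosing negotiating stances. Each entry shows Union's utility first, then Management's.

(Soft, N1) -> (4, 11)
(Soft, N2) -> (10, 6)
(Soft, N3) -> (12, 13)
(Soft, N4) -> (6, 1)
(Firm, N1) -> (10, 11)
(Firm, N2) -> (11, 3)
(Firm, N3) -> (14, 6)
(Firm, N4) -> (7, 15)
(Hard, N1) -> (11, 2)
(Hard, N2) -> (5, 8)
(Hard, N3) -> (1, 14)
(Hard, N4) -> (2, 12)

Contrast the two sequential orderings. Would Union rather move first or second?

first

If Union leads: Management's best replies are Soft→N3, Firm→N4, Hard→N3; Union's induced payoffs 12, 7, 1; outcome (Soft, N3), payoffs (12, 13).
If Management leads: Union's best replies are N1→Hard, N2→Firm, N3→Firm, N4→Firm; Management's induced payoffs 2, 3, 6, 15; outcome (Firm, N4), payoffs (7, 15).
Union gets 12 moving first and 7 moving second, so Union prefers to move first.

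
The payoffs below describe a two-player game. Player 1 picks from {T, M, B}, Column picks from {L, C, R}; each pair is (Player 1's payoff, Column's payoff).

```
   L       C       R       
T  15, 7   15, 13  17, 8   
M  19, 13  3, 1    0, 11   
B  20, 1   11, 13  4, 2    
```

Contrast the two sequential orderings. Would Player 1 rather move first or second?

first

If Player 1 leads: Column's best replies are T→C, M→L, B→C; Player 1's induced payoffs 15, 19, 11; outcome (M, L), payoffs (19, 13).
If Column leads: Player 1's best replies are L→B, C→T, R→T; Column's induced payoffs 1, 13, 8; outcome (T, C), payoffs (15, 13).
Player 1 gets 19 moving first and 15 moving second, so Player 1 prefers to move first.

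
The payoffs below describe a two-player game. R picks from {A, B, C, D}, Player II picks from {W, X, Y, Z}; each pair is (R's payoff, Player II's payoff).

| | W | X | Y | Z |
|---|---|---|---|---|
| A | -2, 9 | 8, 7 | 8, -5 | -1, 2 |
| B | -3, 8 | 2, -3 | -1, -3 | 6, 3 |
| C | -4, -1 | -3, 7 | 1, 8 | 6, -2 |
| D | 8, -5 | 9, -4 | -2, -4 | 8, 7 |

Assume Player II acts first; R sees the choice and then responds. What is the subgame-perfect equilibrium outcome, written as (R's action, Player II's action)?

R best-responds to each possible Player II move:
- W → R plays D (best of -2, -3, -4, 8); Player II gets -5.
- X → R plays D (best of 8, 2, -3, 9); Player II gets -4.
- Y → R plays A (best of 8, -1, 1, -2); Player II gets -5.
- Z → R plays D (best of -1, 6, 6, 8); Player II gets 7.
Maximizing over -5, -4, -5, 7, Player II chooses Z. Subgame-perfect outcome: (D, Z) with payoffs (8, 7).

(D, Z)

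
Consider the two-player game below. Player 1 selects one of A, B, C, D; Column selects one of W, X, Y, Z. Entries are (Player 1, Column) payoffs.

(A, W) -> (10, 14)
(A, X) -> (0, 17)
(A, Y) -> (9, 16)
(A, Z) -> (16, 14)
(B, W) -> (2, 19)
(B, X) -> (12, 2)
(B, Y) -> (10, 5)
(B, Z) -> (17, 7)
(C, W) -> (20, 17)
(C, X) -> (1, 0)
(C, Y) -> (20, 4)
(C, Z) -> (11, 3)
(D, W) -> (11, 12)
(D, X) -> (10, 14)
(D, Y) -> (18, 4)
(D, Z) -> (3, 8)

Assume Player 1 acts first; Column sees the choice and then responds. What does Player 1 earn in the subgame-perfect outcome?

20

Backward induction with Player 1 moving first.
- A: BR = X, leader payoff 0.
- B: BR = W, leader payoff 2.
- C: BR = W, leader payoff 20.
- D: BR = X, leader payoff 10.
Maximizing over 0, 2, 20, 10, Player 1 chooses C. Subgame-perfect outcome: (C, W) with payoffs (20, 17).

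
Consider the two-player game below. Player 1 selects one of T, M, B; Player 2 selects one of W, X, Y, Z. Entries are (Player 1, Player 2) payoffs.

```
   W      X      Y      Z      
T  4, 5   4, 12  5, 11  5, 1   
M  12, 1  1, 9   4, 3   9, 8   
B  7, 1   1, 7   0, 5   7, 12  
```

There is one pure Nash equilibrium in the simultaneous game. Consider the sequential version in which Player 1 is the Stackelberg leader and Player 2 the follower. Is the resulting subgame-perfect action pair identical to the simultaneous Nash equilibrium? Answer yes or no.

Solve by backward induction (Player 1 leads).
- T: Player 2 compares 5, 12, 11, 1 and picks X; Player 1 would get 4.
- M: Player 2 compares 1, 9, 3, 8 and picks X; Player 1 would get 1.
- B: Player 2 compares 1, 7, 5, 12 and picks Z; Player 1 would get 7.
Among 4, 1, 7, the best is 7 at B. Subgame-perfect outcome: (B, Z) with payoffs (7, 12).
For the simultaneous game, intersect best replies.
Player 1's best replies: W→M; X→T; Y→T; Z→M.
Player 2's best replies: T→X; M→X; B→Z.
Only (T, X) has each player best-responding; Nash payoffs (4, 12).
Sequential outcome (B, Z) differs from the Nash profile (T, X).

no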